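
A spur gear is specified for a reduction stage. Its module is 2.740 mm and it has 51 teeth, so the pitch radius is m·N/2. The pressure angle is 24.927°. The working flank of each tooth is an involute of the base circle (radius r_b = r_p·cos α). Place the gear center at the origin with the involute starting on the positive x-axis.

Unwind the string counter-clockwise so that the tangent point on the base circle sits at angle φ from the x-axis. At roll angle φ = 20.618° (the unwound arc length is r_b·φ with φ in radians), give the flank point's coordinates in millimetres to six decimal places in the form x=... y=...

pitch radius r_p = m·N/2 = 2.740·51/2 = 69.870000
base radius r_b = r_p·cos α = 69.870000·cos 24.927° = 63.361295
roll angle φ = 20.618° = 0.35985199 rad
x = r_b·(cos φ + φ·sin φ) = 63.361295·(0.93594896 + 0.35985199·0.35213570) = 67.331875
y = r_b·(sin φ − φ·cos φ) = 63.361295·(0.35213570 − 0.35985199·0.93594896) = 0.971494

x=67.331875 y=0.971494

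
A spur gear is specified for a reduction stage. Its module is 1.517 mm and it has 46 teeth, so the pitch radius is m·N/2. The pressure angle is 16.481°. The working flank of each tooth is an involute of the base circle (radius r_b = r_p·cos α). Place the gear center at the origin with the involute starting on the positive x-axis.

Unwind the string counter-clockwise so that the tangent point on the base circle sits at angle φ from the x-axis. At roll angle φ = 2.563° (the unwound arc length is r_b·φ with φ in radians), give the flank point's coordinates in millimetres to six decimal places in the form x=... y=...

x=33.490921 y=0.000998

pitch radius r_p = m·N/2 = 1.517·46/2 = 34.891000
base radius r_b = r_p·cos α = 34.891000·cos 16.481° = 33.457464
roll angle φ = 2.563° = 0.04473279 rad
x = r_b·(cos φ + φ·sin φ) = 33.457464·(0.99899966 + 0.04473279·0.04471787) = 33.490921
y = r_b·(sin φ − φ·cos φ) = 33.457464·(0.04471787 − 0.04473279·0.99899966) = 0.000998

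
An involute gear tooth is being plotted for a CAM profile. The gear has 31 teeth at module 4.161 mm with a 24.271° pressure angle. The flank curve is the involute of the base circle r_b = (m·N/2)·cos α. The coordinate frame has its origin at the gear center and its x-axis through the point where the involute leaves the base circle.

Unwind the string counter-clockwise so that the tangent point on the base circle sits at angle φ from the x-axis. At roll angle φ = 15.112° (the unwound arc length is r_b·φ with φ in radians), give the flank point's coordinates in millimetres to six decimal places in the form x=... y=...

pitch radius r_p = m·N/2 = 4.161·31/2 = 64.495500
base radius r_b = r_p·cos α = 64.495500·cos 24.271° = 58.794836
roll angle φ = 15.112° = 0.26375416 rad
x = r_b·(cos φ + φ·sin φ) = 58.794836·(0.96541805 + 0.26375416·0.26070671) = 60.804475
y = r_b·(sin φ − φ·cos φ) = 58.794836·(0.26070671 − 0.26375416·0.96541805) = 0.357101

x=60.804475 y=0.357101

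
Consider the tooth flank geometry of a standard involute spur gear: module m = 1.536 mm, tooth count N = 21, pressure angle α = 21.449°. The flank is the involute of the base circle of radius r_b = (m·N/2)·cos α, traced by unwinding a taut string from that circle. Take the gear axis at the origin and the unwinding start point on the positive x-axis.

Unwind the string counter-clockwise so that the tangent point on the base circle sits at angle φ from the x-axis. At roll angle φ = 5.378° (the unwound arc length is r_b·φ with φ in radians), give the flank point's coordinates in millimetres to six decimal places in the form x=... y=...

x=15.077011 y=0.004134

pitch radius r_p = m·N/2 = 1.536·21/2 = 16.128000
base radius r_b = r_p·cos α = 16.128000·cos 21.449° = 15.011030
roll angle φ = 5.378° = 0.09386381 rad
x = r_b·(cos φ + φ·sin φ) = 15.011030·(0.99559803 + 0.09386381·0.09372604) = 15.077011
y = r_b·(sin φ − φ·cos φ) = 15.011030·(0.09372604 − 0.09386381·0.99559803) = 0.004134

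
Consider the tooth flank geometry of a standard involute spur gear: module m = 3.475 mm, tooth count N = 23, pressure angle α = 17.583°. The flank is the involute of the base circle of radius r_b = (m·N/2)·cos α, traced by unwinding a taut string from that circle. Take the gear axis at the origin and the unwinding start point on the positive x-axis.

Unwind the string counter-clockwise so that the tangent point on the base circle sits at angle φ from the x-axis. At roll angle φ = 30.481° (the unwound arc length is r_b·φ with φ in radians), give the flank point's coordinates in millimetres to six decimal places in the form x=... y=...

x=43.110835 y=1.858362

pitch radius r_p = m·N/2 = 3.475·23/2 = 39.962500
base radius r_b = r_p·cos α = 39.962500·cos 17.583° = 38.095466
roll angle φ = 30.481° = 0.53199381 rad
x = r_b·(cos φ + φ·sin φ) = 38.095466·(0.86179742 + 0.53199381·0.50725261) = 43.110835
y = r_b·(sin φ − φ·cos φ) = 38.095466·(0.50725261 − 0.53199381·0.86179742) = 1.858362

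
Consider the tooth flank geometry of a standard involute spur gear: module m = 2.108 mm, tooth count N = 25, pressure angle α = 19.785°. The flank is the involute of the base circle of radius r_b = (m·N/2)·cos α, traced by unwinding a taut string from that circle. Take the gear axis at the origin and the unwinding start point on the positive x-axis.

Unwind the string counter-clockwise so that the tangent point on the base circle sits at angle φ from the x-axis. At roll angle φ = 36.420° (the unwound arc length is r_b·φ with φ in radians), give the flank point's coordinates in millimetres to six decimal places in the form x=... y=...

x=29.308918 y=2.038152

pitch radius r_p = m·N/2 = 2.108·25/2 = 26.350000
base radius r_b = r_p·cos α = 26.350000·cos 19.785° = 24.794544
roll angle φ = 36.420° = 0.63564891 rad
x = r_b·(cos φ + φ·sin φ) = 24.794544·(0.80468661 + 0.63564891·0.59369981) = 29.308918
y = r_b·(sin φ − φ·cos φ) = 24.794544·(0.59369981 − 0.63564891·0.80468661) = 2.038152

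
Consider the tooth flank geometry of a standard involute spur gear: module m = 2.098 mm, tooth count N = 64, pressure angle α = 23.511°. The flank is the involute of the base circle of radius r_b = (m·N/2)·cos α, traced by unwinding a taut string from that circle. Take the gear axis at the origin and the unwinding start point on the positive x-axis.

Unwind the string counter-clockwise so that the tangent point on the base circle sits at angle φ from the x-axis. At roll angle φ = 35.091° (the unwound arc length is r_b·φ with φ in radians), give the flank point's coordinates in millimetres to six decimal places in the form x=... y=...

pitch radius r_p = m·N/2 = 2.098·64/2 = 67.136000
base radius r_b = r_p·cos α = 67.136000·cos 23.511° = 61.562604
roll angle φ = 35.091° = 0.61245349 rad
x = r_b·(cos φ + φ·sin φ) = 61.562604·(0.81824003 + 0.61245349·0.57487673) = 72.048273
y = r_b·(sin φ − φ·cos φ) = 61.562604·(0.57487673 − 0.61245349·0.81824003) = 4.539797

x=72.048273 y=4.539797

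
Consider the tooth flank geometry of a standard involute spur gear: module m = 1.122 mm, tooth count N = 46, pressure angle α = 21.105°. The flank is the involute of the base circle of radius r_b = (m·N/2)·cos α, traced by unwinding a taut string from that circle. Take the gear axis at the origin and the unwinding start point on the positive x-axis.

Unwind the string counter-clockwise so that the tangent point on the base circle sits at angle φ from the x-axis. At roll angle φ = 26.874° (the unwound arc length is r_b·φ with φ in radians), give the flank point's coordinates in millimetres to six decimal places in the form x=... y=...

x=26.579336 y=0.810008

pitch radius r_p = m·N/2 = 1.122·46/2 = 25.806000
base radius r_b = r_p·cos α = 25.806000·cos 21.105° = 24.074988
roll angle φ = 26.874° = 0.46903978 rad
x = r_b·(cos φ + φ·sin φ) = 24.074988·(0.89200275 + 0.46903978·0.45202998) = 26.579336
y = r_b·(sin φ − φ·cos φ) = 24.074988·(0.45202998 − 0.46903978·0.89200275) = 0.810008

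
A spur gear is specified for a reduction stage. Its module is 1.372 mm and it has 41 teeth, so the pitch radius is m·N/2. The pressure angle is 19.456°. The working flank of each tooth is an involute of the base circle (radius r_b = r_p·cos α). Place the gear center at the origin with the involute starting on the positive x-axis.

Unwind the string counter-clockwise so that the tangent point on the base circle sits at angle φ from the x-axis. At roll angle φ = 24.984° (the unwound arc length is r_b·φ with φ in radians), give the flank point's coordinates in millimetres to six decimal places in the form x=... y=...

pitch radius r_p = m·N/2 = 1.372·41/2 = 28.126000
base radius r_b = r_p·cos α = 28.126000·cos 19.456° = 26.519937
roll angle φ = 24.984° = 0.43605306 rad
x = r_b·(cos φ + φ·sin φ) = 26.519937·(0.90642577 + 0.43605306·0.42236516) = 28.922627
y = r_b·(sin φ − φ·cos φ) = 26.519937·(0.42236516 − 0.43605306·0.90642577) = 0.719099

x=28.922627 y=0.719099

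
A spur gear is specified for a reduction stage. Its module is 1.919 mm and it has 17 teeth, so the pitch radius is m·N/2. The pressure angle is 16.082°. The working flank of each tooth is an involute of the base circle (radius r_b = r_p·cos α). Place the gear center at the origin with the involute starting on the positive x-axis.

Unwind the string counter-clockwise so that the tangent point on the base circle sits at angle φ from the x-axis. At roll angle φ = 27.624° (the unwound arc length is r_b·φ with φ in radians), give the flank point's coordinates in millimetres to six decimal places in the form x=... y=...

pitch radius r_p = m·N/2 = 1.919·17/2 = 16.311500
base radius r_b = r_p·cos α = 16.311500·cos 16.082° = 15.673169
roll angle φ = 27.624° = 0.48212975 rad
x = r_b·(cos φ + φ·sin φ) = 15.673169·(0.88600944 + 0.48212975·0.46366721) = 17.390278
y = r_b·(sin φ − φ·cos φ) = 15.673169·(0.46366721 − 0.48212975·0.88600944) = 0.572003

x=17.390278 y=0.572003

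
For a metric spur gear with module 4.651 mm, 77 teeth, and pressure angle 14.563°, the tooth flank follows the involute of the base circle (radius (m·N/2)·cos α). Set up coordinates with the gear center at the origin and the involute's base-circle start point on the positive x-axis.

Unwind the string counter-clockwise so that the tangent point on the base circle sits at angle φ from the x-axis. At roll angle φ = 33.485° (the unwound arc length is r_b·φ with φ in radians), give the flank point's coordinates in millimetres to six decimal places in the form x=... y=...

pitch radius r_p = m·N/2 = 4.651·77/2 = 179.063500
base radius r_b = r_p·cos α = 179.063500·cos 14.563° = 173.310503
roll angle φ = 33.485° = 0.58442350 rad
x = r_b·(cos φ + φ·sin φ) = 173.310503·(0.83403029 + 0.58442350·0.55171866) = 200.427988
y = r_b·(sin φ − φ·cos φ) = 173.310503·(0.55171866 − 0.58442350·0.83403029) = 11.142436

x=200.427988 y=11.142436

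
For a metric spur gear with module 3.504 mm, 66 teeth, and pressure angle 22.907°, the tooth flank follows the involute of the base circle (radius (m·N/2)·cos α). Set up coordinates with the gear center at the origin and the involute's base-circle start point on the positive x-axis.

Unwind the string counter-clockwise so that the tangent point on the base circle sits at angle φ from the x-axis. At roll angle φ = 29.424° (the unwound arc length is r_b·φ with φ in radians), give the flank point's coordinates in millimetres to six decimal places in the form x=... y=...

pitch radius r_p = m·N/2 = 3.504·66/2 = 115.632000
base radius r_b = r_p·cos α = 115.632000·cos 22.907° = 106.513013
roll angle φ = 29.424° = 0.51354568 rad
x = r_b·(cos φ + φ·sin φ) = 106.513013·(0.87100811 + 0.51354568·0.49126864) = 119.645747
y = r_b·(sin φ − φ·cos φ) = 106.513013·(0.49126864 − 0.51354568·0.87100811) = 4.682972

x=119.645747 y=4.682972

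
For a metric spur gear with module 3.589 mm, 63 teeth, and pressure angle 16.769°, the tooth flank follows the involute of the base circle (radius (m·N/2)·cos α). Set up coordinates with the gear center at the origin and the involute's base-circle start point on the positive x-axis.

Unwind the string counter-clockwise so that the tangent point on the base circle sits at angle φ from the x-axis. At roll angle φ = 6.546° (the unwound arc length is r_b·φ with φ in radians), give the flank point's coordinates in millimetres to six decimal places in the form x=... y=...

pitch radius r_p = m·N/2 = 3.589·63/2 = 113.053500
base radius r_b = r_p·cos α = 113.053500·cos 16.769° = 108.245983
roll angle φ = 6.546° = 0.11424925 rad
x = r_b·(cos φ + φ·sin φ) = 108.245983·(0.99348065 + 0.11424925·0.11400087) = 108.950141
y = r_b·(sin φ − φ·cos φ) = 108.245983·(0.11400087 − 0.11424925·0.99348065) = 0.053738

x=108.950141 y=0.053738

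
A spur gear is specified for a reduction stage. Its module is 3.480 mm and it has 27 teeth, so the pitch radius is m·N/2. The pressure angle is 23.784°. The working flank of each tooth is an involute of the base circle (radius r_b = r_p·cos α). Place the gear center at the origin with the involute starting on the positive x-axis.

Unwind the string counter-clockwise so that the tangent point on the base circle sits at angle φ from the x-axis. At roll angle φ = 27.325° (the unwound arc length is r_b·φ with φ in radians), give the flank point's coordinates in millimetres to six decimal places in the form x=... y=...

pitch radius r_p = m·N/2 = 3.480·27/2 = 46.980000
base radius r_b = r_p·cos α = 46.980000·cos 23.784° = 42.990098
roll angle φ = 27.325° = 0.47691122 rad
x = r_b·(cos φ + φ·sin φ) = 42.990098·(0.88841702 + 0.47691122·0.45903724) = 47.604527
y = r_b·(sin φ − φ·cos φ) = 42.990098·(0.45903724 − 0.47691122·0.88841702) = 1.519322

x=47.604527 y=1.519322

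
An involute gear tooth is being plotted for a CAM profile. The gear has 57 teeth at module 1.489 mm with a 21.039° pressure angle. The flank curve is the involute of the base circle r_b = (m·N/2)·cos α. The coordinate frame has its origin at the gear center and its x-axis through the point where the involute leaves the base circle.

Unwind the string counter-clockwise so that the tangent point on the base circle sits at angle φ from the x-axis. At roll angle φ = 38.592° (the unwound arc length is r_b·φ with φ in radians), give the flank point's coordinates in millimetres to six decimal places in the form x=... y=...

x=47.598455 y=3.854321

pitch radius r_p = m·N/2 = 1.489·57/2 = 42.436500
base radius r_b = r_p·cos α = 42.436500·cos 21.039° = 39.607525
roll angle φ = 38.592° = 0.67355746 rad
x = r_b·(cos φ + φ·sin φ) = 39.607525·(0.78160757 + 0.67355746·0.62377047) = 47.598455
y = r_b·(sin φ − φ·cos φ) = 39.607525·(0.62377047 − 0.67355746·0.78160757) = 3.854321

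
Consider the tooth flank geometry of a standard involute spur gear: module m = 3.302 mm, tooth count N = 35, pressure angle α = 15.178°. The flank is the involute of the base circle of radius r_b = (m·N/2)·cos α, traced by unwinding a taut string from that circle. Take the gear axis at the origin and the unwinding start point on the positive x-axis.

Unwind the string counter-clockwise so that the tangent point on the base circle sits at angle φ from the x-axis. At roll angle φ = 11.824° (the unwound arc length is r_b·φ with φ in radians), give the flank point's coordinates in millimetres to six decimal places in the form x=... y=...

pitch radius r_p = m·N/2 = 3.302·35/2 = 57.785000
base radius r_b = r_p·cos α = 57.785000·cos 15.178° = 55.769291
roll angle φ = 11.824° = 0.20636773 rad
x = r_b·(cos φ + φ·sin φ) = 55.769291·(0.97878164 + 0.20636773·0.20490606) = 56.944219
y = r_b·(sin φ − φ·cos φ) = 55.769291·(0.20490606 − 0.20636773·0.97878164) = 0.162685

x=56.944219 y=0.162685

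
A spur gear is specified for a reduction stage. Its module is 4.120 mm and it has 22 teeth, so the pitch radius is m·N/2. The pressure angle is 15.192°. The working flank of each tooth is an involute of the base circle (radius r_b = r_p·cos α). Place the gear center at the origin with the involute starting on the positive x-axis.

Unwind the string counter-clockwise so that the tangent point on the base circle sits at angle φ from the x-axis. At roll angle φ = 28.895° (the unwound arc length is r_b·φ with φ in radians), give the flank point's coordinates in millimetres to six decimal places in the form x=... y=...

pitch radius r_p = m·N/2 = 4.120·22/2 = 45.320000
base radius r_b = r_p·cos α = 45.320000·cos 15.192° = 43.736206
roll angle φ = 28.895° = 0.50431289 rad
x = r_b·(cos φ + φ·sin φ) = 43.736206·(0.87550670 + 0.50431289·0.48320598) = 48.949287
y = r_b·(sin φ − φ·cos φ) = 43.736206·(0.48320598 − 0.50431289·0.87550670) = 1.822780

x=48.949287 y=1.822780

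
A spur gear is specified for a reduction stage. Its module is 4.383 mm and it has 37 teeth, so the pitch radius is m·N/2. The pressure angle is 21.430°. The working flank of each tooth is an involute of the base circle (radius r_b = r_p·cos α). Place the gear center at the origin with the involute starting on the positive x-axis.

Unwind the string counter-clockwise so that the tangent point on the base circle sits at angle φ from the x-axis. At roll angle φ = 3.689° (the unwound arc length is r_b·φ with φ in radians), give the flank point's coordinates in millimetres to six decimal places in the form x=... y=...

pitch radius r_p = m·N/2 = 4.383·37/2 = 81.085500
base radius r_b = r_p·cos α = 81.085500·cos 21.430° = 75.479625
roll angle φ = 3.689° = 0.06438520 rad
x = r_b·(cos φ + φ·sin φ) = 75.479625·(0.99792799 + 0.06438520·0.06434072) = 75.635911
y = r_b·(sin φ − φ·cos φ) = 75.479625·(0.06434072 − 0.06438520·0.99792799) = 0.006713

x=75.635911 y=0.006713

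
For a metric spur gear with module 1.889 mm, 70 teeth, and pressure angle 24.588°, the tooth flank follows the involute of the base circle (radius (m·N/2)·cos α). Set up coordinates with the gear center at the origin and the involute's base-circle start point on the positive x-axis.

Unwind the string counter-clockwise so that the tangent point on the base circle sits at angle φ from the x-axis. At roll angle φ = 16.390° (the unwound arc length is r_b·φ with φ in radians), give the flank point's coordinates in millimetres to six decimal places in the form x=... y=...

pitch radius r_p = m·N/2 = 1.889·70/2 = 66.115000
base radius r_b = r_p·cos α = 66.115000·cos 24.588° = 60.119908
roll angle φ = 16.390° = 0.28605946 rad
x = r_b·(cos φ + φ·sin φ) = 60.119908·(0.95936324 + 0.28605946·0.28217402) = 62.529622
y = r_b·(sin φ − φ·cos φ) = 60.119908·(0.28217402 − 0.28605946·0.95936324) = 0.465273

x=62.529622 y=0.465273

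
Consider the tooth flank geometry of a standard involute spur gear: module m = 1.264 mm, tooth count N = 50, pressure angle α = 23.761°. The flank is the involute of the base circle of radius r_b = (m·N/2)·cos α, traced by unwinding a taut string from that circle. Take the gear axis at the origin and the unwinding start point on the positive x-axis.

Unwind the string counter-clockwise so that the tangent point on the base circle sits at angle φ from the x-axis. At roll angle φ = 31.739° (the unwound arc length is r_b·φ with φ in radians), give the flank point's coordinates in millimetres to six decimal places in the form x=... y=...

pitch radius r_p = m·N/2 = 1.264·50/2 = 31.600000
base radius r_b = r_p·cos α = 31.600000·cos 23.761° = 28.921399
roll angle φ = 31.739° = 0.55395005 rad
x = r_b·(cos φ + φ·sin φ) = 28.921399·(0.85045324 + 0.55395005·0.52605066) = 33.024160
y = r_b·(sin φ − φ·cos φ) = 28.921399·(0.52605066 − 0.55395005·0.85045324) = 1.589001

x=33.024160 y=1.589001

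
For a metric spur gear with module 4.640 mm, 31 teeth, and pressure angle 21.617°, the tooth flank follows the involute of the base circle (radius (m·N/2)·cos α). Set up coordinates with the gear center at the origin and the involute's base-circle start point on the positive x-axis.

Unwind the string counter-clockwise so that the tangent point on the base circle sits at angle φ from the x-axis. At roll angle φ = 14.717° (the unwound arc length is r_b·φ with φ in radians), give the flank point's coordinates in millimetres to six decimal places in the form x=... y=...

x=69.031089 y=0.375213

pitch radius r_p = m·N/2 = 4.640·31/2 = 71.920000
base radius r_b = r_p·cos α = 71.920000·cos 21.617° = 66.861666
roll angle φ = 14.717° = 0.25686011 rad
x = r_b·(cos φ + φ·sin φ) = 66.861666·(0.96719242 + 0.25686011·0.25404493) = 69.031089
y = r_b·(sin φ − φ·cos φ) = 66.861666·(0.25404493 − 0.25686011·0.96719242) = 0.375213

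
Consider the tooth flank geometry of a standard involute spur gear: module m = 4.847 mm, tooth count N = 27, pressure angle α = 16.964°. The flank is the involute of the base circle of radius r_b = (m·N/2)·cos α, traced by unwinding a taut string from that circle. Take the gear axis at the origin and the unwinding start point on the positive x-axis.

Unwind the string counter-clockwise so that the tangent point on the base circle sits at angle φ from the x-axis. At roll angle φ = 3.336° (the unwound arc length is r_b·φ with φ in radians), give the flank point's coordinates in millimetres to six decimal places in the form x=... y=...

x=62.693329 y=0.004117

pitch radius r_p = m·N/2 = 4.847·27/2 = 65.434500
base radius r_b = r_p·cos α = 65.434500·cos 16.964° = 62.587332
roll angle φ = 3.336° = 0.05822418 rad
x = r_b·(cos φ + φ·sin φ) = 62.587332·(0.99830545 + 0.05822418·0.05819129) = 62.693329
y = r_b·(sin φ − φ·cos φ) = 62.587332·(0.05819129 − 0.05822418·0.99830545) = 0.004117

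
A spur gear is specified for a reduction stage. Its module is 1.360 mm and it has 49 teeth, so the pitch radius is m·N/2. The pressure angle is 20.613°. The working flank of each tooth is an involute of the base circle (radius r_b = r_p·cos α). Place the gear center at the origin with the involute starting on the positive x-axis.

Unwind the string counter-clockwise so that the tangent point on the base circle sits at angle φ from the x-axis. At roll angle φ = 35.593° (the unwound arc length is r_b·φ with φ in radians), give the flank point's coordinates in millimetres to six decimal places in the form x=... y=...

pitch radius r_p = m·N/2 = 1.360·49/2 = 33.320000
base radius r_b = r_p·cos α = 33.320000·cos 20.613° = 31.186843
roll angle φ = 35.593° = 0.62121504 rad
x = r_b·(cos φ + φ·sin φ) = 31.186843·(0.81317187 + 0.62121504·0.58202363) = 36.636236
y = r_b·(sin φ − φ·cos φ) = 31.186843·(0.58202363 − 0.62121504·0.81317187) = 2.397302

x=36.636236 y=2.397302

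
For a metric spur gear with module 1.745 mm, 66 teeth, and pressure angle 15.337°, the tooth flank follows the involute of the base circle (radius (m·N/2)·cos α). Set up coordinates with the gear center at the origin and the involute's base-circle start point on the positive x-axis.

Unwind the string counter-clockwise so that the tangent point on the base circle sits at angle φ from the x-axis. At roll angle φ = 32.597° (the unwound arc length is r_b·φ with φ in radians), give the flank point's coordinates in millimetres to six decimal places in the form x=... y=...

x=63.807461 y=3.299755

pitch radius r_p = m·N/2 = 1.745·66/2 = 57.585000
base radius r_b = r_p·cos α = 57.585000·cos 15.337° = 55.534215
roll angle φ = 32.597° = 0.56892498 rad
x = r_b·(cos φ + φ·sin φ) = 55.534215·(0.84248061 + 0.56892498·0.53872667) = 63.807461
y = r_b·(sin φ − φ·cos φ) = 55.534215·(0.53872667 − 0.56892498·0.84248061) = 3.299755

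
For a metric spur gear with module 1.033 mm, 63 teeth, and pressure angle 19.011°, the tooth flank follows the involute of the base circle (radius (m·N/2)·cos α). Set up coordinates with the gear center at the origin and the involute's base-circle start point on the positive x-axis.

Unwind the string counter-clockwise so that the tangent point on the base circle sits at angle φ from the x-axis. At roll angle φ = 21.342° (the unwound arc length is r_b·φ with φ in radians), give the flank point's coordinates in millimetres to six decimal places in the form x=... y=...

x=32.825465 y=0.522674

pitch radius r_p = m·N/2 = 1.033·63/2 = 32.539500
base radius r_b = r_p·cos α = 32.539500·cos 19.011° = 30.764667
roll angle φ = 21.342° = 0.37248817 rad
x = r_b·(cos φ + φ·sin φ) = 30.764667·(0.93142470 + 0.37248817·0.36393410) = 32.825465
y = r_b·(sin φ − φ·cos φ) = 30.764667·(0.36393410 − 0.37248817·0.93142470) = 0.522674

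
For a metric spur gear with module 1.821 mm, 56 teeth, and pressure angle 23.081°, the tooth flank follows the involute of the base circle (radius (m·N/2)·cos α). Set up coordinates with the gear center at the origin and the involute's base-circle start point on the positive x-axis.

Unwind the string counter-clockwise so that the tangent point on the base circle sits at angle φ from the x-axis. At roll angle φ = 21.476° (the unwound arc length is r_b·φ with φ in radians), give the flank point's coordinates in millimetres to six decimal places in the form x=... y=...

pitch radius r_p = m·N/2 = 1.821·56/2 = 50.988000
base radius r_b = r_p·cos α = 50.988000·cos 23.081° = 46.906490
roll angle φ = 21.476° = 0.37482691 rad
x = r_b·(cos φ + φ·sin φ) = 46.906490·(0.93057101 + 0.37482691·0.36611146) = 50.086723
y = r_b·(sin φ − φ·cos φ) = 46.906490·(0.36611146 − 0.37482691·0.93057101) = 0.811877

x=50.086723 y=0.811877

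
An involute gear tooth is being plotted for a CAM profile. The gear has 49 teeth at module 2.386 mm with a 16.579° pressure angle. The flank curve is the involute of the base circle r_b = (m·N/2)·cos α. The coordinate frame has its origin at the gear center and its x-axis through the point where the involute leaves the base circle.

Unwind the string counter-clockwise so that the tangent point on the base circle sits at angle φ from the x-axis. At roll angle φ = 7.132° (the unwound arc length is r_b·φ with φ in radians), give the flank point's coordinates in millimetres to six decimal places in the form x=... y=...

pitch radius r_p = m·N/2 = 2.386·49/2 = 58.457000
base radius r_b = r_p·cos α = 58.457000·cos 16.579° = 56.026780
roll angle φ = 7.132° = 0.12447688 rad
x = r_b·(cos φ + φ·sin φ) = 56.026780·(0.99226275 + 0.12447688·0.12415568) = 56.459153
y = r_b·(sin φ − φ·cos φ) = 56.026780·(0.12415568 − 0.12447688·0.99226275) = 0.035964

x=56.459153 y=0.035964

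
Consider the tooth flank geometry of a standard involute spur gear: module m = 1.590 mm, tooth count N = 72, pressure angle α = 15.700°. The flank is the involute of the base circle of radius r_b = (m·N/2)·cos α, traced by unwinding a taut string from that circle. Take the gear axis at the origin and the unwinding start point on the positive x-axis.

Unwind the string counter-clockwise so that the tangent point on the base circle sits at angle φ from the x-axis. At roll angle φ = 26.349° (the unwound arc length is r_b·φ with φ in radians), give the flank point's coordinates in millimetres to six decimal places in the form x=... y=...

pitch radius r_p = m·N/2 = 1.590·72/2 = 57.240000
base radius r_b = r_p·cos α = 57.240000·cos 15.700° = 55.104476
roll angle φ = 26.349° = 0.45987680 rad
x = r_b·(cos φ + φ·sin φ) = 55.104476·(0.89610718 + 0.45987680·0.44383771) = 60.626928
y = r_b·(sin φ − φ·cos φ) = 55.104476·(0.44383771 − 0.45987680·0.89610718) = 1.748950

x=60.626928 y=1.748950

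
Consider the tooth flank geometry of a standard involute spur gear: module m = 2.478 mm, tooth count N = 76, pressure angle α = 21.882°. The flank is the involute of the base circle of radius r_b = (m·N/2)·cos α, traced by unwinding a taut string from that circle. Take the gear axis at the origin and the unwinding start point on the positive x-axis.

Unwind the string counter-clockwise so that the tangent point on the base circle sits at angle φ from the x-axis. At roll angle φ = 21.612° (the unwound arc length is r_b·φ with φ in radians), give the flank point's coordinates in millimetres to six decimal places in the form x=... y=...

x=93.376644 y=1.541044

pitch radius r_p = m·N/2 = 2.478·76/2 = 94.164000
base radius r_b = r_p·cos α = 94.164000·cos 21.882° = 87.379803
roll angle φ = 21.612° = 0.37720056 rad
x = r_b·(cos φ + φ·sin φ) = 87.379803·(0.92969937 + 0.37720056·0.36831928) = 93.376644
y = r_b·(sin φ − φ·cos φ) = 87.379803·(0.36831928 − 0.37720056·0.92969937) = 1.541044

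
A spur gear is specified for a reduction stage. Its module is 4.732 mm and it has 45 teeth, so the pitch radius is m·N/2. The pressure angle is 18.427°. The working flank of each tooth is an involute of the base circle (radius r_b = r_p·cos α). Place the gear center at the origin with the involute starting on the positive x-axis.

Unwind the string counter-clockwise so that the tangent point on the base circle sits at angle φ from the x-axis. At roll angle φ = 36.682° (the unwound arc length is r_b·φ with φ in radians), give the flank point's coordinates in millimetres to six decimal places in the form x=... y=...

pitch radius r_p = m·N/2 = 4.732·45/2 = 106.470000
base radius r_b = r_p·cos α = 106.470000·cos 18.427° = 101.010981
roll angle φ = 36.682° = 0.64022168 rad
x = r_b·(cos φ + φ·sin φ) = 101.010981·(0.80196335 + 0.64022168·0.59737323) = 119.638885
y = r_b·(sin φ − φ·cos φ) = 101.010981·(0.59737323 − 0.64022168·0.80196335) = 8.478752

x=119.638885 y=8.478752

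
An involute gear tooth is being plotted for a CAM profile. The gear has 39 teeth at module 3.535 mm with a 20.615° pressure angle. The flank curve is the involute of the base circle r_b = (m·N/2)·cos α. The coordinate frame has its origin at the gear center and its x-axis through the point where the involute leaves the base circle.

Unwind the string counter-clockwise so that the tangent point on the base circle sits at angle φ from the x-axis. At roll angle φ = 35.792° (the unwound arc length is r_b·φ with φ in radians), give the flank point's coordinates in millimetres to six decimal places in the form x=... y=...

pitch radius r_p = m·N/2 = 3.535·39/2 = 68.932500
base radius r_b = r_p·cos α = 68.932500·cos 20.615° = 64.518572
roll angle φ = 35.792° = 0.62468825 rad
x = r_b·(cos φ + φ·sin φ) = 64.518572·(0.81114549 + 0.62468825·0.58484442) = 75.905515
y = r_b·(sin φ − φ·cos φ) = 64.518572·(0.58484442 − 0.62468825·0.81114549) = 5.040925

x=75.905515 y=5.040925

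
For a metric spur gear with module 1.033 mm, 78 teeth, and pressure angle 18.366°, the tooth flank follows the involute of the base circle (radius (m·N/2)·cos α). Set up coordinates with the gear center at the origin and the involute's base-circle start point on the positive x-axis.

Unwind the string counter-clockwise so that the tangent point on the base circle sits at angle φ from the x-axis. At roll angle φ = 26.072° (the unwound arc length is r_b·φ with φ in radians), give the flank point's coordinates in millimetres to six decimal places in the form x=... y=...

x=41.990862 y=1.176182

pitch radius r_p = m·N/2 = 1.033·78/2 = 40.287000
base radius r_b = r_p·cos α = 40.287000·cos 18.366° = 38.234907
roll angle φ = 26.072° = 0.45504224 rad
x = r_b·(cos φ + φ·sin φ) = 38.234907·(0.89824246 + 0.45504224·0.43950026) = 41.990862
y = r_b·(sin φ − φ·cos φ) = 38.234907·(0.43950026 − 0.45504224·0.89824246) = 1.176182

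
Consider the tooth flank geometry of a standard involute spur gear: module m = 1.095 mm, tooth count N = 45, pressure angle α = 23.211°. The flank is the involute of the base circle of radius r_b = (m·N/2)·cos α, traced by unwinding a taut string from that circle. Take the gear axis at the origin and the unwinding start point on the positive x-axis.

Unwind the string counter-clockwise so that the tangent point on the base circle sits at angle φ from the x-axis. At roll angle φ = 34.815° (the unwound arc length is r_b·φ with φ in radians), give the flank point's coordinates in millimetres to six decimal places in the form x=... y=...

pitch radius r_p = m·N/2 = 1.095·45/2 = 24.637500
base radius r_b = r_p·cos α = 24.637500·cos 23.211° = 22.643333
roll angle φ = 34.815° = 0.60763638 rad
x = r_b·(cos φ + φ·sin φ) = 22.643333·(0.82099977 + 0.60763638·0.57092852) = 26.445527
y = r_b·(sin φ − φ·cos φ) = 22.643333·(0.57092852 − 0.60763638·0.82099977) = 1.631660

x=26.445527 y=1.631660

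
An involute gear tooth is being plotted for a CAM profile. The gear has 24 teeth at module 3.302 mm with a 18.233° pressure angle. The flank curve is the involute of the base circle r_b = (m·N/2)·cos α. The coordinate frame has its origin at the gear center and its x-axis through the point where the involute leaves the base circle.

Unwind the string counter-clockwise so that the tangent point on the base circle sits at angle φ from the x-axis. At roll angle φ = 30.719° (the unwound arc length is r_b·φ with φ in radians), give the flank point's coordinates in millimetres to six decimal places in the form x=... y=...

pitch radius r_p = m·N/2 = 3.302·24/2 = 39.624000
base radius r_b = r_p·cos α = 39.624000·cos 18.233° = 37.634558
roll angle φ = 30.719° = 0.53614769 rad
x = r_b·(cos φ + φ·sin φ) = 37.634558·(0.85968292 + 0.53614769·0.51082803) = 42.661112
y = r_b·(sin φ − φ·cos φ) = 37.634558·(0.51082803 − 0.53614769·0.85968292) = 1.878379

x=42.661112 y=1.878379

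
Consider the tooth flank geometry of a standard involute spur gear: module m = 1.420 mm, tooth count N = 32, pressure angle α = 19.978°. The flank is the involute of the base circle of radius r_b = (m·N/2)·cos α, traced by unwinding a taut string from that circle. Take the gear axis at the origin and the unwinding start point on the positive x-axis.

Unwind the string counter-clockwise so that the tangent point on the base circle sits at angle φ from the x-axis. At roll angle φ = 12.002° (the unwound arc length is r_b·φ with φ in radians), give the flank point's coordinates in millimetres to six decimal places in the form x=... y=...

x=21.816147 y=0.065136

pitch radius r_p = m·N/2 = 1.420·32/2 = 22.720000
base radius r_b = r_p·cos α = 22.720000·cos 19.978° = 21.352799
roll angle φ = 12.002° = 0.20947442 rad
x = r_b·(cos φ + φ·sin φ) = 21.352799·(0.97814034 + 0.20947442·0.20794583) = 21.816147
y = r_b·(sin φ − φ·cos φ) = 21.352799·(0.20794583 − 0.20947442·0.97814034) = 0.065136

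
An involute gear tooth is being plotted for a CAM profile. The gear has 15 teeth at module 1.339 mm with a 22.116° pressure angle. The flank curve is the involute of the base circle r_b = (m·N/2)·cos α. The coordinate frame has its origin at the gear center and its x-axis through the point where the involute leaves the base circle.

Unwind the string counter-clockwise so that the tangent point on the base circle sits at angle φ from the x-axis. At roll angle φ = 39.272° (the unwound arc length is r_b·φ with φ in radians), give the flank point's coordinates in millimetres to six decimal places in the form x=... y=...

pitch radius r_p = m·N/2 = 1.339·15/2 = 10.042500
base radius r_b = r_p·cos α = 10.042500·cos 22.116° = 9.303608
roll angle φ = 39.272° = 0.68542570 rad
x = r_b·(cos φ + φ·sin φ) = 9.303608·(0.77414965 + 0.68542570·0.63300263) = 11.239000
y = r_b·(sin φ − φ·cos φ) = 9.303608·(0.63300263 − 0.68542570·0.77414965) = 0.952509

x=11.239000 y=0.952509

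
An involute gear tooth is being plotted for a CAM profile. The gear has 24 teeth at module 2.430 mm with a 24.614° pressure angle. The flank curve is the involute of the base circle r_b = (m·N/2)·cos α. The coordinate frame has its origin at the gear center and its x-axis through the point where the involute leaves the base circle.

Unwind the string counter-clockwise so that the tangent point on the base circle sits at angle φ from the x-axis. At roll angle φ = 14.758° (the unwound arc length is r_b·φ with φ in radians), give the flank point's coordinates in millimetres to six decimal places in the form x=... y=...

x=27.375243 y=0.150012

pitch radius r_p = m·N/2 = 2.430·24/2 = 29.160000
base radius r_b = r_p·cos α = 29.160000·cos 24.614° = 26.510358
roll angle φ = 14.758° = 0.25757569 rad
x = r_b·(cos φ + φ·sin φ) = 26.510358·(0.96701038 + 0.25757569·0.25473697) = 27.375243
y = r_b·(sin φ − φ·cos φ) = 26.510358·(0.25473697 − 0.25757569·0.96701038) = 0.150012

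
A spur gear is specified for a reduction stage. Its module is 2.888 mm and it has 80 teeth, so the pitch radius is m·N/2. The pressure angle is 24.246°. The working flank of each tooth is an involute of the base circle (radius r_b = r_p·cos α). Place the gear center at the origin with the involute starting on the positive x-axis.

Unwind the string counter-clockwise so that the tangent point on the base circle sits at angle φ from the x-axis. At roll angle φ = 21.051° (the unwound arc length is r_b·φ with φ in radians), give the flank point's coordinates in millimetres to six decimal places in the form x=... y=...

pitch radius r_p = m·N/2 = 2.888·80/2 = 115.520000
base radius r_b = r_p·cos α = 115.520000·cos 24.246° = 105.330063
roll angle φ = 21.051° = 0.36740926 rad
x = r_b·(cos φ + φ·sin φ) = 105.330063·(0.93326107 + 0.36740926·0.35919880) = 112.201168
y = r_b·(sin φ − φ·cos φ) = 105.330063·(0.35919880 − 0.36740926·0.93326107) = 1.717938

x=112.201168 y=1.717938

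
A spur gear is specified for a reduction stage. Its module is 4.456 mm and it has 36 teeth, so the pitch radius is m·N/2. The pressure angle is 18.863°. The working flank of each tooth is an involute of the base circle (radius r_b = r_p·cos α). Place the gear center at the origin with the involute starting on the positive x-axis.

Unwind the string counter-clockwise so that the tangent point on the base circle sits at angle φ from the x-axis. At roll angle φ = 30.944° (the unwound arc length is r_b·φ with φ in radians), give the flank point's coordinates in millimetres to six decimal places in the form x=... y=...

pitch radius r_p = m·N/2 = 4.456·36/2 = 80.208000
base radius r_b = r_p·cos α = 80.208000·cos 18.863° = 75.900376
roll angle φ = 30.944° = 0.54007468 rad
x = r_b·(cos φ + φ·sin φ) = 75.900376·(0.85767028 + 0.54007468·0.51420005) = 86.175519
y = r_b·(sin φ − φ·cos φ) = 75.900376·(0.51420005 − 0.54007468·0.85767028) = 3.870467

x=86.175519 y=3.870467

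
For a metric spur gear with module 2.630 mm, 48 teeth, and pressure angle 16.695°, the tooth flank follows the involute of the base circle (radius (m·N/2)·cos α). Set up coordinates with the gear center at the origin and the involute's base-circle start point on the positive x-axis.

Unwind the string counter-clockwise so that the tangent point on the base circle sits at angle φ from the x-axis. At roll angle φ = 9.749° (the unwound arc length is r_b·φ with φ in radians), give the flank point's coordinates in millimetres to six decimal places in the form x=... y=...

pitch radius r_p = m·N/2 = 2.630·48/2 = 63.120000
base radius r_b = r_p·cos α = 63.120000·cos 16.695° = 60.459339
roll angle φ = 9.749° = 0.17015215 rad
x = r_b·(cos φ + φ·sin φ) = 60.459339·(0.98555901 + 0.17015215·0.16933230) = 61.328216
y = r_b·(sin φ − φ·cos φ) = 60.459339·(0.16933230 − 0.17015215·0.98555901) = 0.098991

x=61.328216 y=0.098991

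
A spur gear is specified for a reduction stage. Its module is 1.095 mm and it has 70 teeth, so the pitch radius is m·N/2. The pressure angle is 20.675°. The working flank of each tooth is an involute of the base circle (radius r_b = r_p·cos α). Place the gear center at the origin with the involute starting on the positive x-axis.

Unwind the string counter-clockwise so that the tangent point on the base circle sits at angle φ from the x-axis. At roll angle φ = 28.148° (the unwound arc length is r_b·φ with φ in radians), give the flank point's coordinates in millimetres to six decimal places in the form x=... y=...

pitch radius r_p = m·N/2 = 1.095·70/2 = 38.325000
base radius r_b = r_p·cos α = 38.325000·cos 20.675° = 35.856800
roll angle φ = 28.148° = 0.49127528 rad
x = r_b·(cos φ + φ·sin φ) = 35.856800·(0.88173196 + 0.49127528·0.47175072) = 39.926240
y = r_b·(sin φ − φ·cos φ) = 35.856800·(0.47175072 − 0.49127528·0.88173196) = 1.383270

x=39.926240 y=1.383270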